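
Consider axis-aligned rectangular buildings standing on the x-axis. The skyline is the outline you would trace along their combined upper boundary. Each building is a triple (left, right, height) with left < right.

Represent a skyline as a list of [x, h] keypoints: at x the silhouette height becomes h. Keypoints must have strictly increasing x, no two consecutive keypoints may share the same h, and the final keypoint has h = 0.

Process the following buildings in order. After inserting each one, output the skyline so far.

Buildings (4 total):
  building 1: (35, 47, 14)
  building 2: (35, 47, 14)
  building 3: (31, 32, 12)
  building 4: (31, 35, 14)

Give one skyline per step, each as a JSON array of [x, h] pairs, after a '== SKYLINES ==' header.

== SKYLINES ==
[[35,14],[47,0]]
[[35,14],[47,0]]
[[31,12],[32,0],[35,14],[47,0]]
[[31,14],[47,0]]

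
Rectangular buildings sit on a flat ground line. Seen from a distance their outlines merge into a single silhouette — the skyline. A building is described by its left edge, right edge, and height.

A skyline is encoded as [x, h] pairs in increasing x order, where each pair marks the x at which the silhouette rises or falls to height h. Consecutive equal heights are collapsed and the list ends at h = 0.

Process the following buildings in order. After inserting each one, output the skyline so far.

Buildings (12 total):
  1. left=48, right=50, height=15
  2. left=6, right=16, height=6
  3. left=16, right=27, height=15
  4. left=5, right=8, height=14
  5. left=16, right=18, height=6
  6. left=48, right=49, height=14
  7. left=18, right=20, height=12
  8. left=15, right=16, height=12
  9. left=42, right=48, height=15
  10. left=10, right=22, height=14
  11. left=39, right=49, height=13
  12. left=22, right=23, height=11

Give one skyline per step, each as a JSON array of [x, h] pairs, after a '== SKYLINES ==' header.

== SKYLINES ==
[[48,15],[50,0]]
[[6,6],[16,0],[48,15],[50,0]]
[[6,6],[16,15],[27,0],[48,15],[50,0]]
[[5,14],[8,6],[16,15],[27,0],[48,15],[50,0]]
[[5,14],[8,6],[16,15],[27,0],[48,15],[50,0]]
[[5,14],[8,6],[16,15],[27,0],[48,15],[50,0]]
[[5,14],[8,6],[16,15],[27,0],[48,15],[50,0]]
[[5,14],[8,6],[15,12],[16,15],[27,0],[48,15],[50,0]]
[[5,14],[8,6],[15,12],[16,15],[27,0],[42,15],[50,0]]
[[5,14],[8,6],[10,14],[16,15],[27,0],[42,15],[50,0]]
[[5,14],[8,6],[10,14],[16,15],[27,0],[39,13],[42,15],[50,0]]
[[5,14],[8,6],[10,14],[16,15],[27,0],[39,13],[42,15],[50,0]]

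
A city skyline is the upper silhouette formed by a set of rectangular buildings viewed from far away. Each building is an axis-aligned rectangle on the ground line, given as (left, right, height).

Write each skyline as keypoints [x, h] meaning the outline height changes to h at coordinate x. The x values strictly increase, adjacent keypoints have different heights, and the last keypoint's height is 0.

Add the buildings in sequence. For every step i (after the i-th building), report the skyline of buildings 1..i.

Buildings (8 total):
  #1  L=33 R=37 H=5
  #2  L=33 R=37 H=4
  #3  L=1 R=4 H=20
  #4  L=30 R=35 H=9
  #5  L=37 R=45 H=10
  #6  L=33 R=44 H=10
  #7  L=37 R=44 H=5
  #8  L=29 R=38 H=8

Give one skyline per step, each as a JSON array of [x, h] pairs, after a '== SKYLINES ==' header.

== SKYLINES ==
[[33,5],[37,0]]
[[33,5],[37,0]]
[[1,20],[4,0],[33,5],[37,0]]
[[1,20],[4,0],[30,9],[35,5],[37,0]]
[[1,20],[4,0],[30,9],[35,5],[37,10],[45,0]]
[[1,20],[4,0],[30,9],[33,10],[45,0]]
[[1,20],[4,0],[30,9],[33,10],[45,0]]
[[1,20],[4,0],[29,8],[30,9],[33,10],[45,0]]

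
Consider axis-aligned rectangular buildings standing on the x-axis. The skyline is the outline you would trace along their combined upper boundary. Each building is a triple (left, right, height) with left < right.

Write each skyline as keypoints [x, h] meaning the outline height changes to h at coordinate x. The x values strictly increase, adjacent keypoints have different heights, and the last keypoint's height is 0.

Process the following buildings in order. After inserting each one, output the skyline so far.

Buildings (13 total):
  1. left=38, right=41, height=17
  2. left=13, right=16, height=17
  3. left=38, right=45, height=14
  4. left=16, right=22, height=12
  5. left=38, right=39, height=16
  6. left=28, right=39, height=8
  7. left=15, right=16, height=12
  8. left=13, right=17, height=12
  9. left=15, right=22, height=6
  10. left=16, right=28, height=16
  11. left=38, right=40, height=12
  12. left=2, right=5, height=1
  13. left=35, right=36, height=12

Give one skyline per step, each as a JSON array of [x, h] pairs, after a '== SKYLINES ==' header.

== SKYLINES ==
[[38,17],[41,0]]
[[13,17],[16,0],[38,17],[41,0]]
[[13,17],[16,0],[38,17],[41,14],[45,0]]
[[13,17],[16,12],[22,0],[38,17],[41,14],[45,0]]
[[13,17],[16,12],[22,0],[38,17],[41,14],[45,0]]
[[13,17],[16,12],[22,0],[28,8],[38,17],[41,14],[45,0]]
[[13,17],[16,12],[22,0],[28,8],[38,17],[41,14],[45,0]]
[[13,17],[16,12],[22,0],[28,8],[38,17],[41,14],[45,0]]
[[13,17],[16,12],[22,0],[28,8],[38,17],[41,14],[45,0]]
[[13,17],[16,16],[28,8],[38,17],[41,14],[45,0]]
[[13,17],[16,16],[28,8],[38,17],[41,14],[45,0]]
[[2,1],[5,0],[13,17],[16,16],[28,8],[38,17],[41,14],[45,0]]
[[2,1],[5,0],[13,17],[16,16],[28,8],[35,12],[36,8],[38,17],[41,14],[45,0]]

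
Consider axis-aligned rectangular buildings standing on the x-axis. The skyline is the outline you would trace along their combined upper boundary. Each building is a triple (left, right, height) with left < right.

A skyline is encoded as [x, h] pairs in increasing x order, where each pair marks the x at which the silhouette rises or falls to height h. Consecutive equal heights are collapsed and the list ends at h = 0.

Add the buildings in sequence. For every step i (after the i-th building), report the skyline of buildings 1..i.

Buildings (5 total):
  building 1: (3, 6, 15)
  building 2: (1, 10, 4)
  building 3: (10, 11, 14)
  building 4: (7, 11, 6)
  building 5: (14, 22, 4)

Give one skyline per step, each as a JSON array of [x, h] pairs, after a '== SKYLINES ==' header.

== SKYLINES ==
[[3,15],[6,0]]
[[1,4],[3,15],[6,4],[10,0]]
[[1,4],[3,15],[6,4],[10,14],[11,0]]
[[1,4],[3,15],[6,4],[7,6],[10,14],[11,0]]
[[1,4],[3,15],[6,4],[7,6],[10,14],[11,0],[14,4],[22,0]]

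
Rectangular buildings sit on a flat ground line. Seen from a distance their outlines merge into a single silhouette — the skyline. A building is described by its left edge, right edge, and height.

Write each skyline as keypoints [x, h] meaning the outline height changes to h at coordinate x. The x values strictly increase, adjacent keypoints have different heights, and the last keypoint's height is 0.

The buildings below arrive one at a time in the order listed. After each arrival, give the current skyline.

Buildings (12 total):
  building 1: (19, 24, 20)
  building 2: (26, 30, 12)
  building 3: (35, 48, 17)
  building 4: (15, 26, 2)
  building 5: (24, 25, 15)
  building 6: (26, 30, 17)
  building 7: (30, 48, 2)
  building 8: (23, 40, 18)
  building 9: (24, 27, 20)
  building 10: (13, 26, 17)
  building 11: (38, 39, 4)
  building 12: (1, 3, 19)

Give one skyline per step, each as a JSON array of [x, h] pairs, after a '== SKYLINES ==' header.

== SKYLINES ==
[[19,20],[24,0]]
[[19,20],[24,0],[26,12],[30,0]]
[[19,20],[24,0],[26,12],[30,0],[35,17],[48,0]]
[[15,2],[19,20],[24,2],[26,12],[30,0],[35,17],[48,0]]
[[15,2],[19,20],[24,15],[25,2],[26,12],[30,0],[35,17],[48,0]]
[[15,2],[19,20],[24,15],[25,2],[26,17],[30,0],[35,17],[48,0]]
[[15,2],[19,20],[24,15],[25,2],[26,17],[30,2],[35,17],[48,0]]
[[15,2],[19,20],[24,18],[40,17],[48,0]]
[[15,2],[19,20],[27,18],[40,17],[48,0]]
[[13,17],[19,20],[27,18],[40,17],[48,0]]
[[13,17],[19,20],[27,18],[40,17],[48,0]]
[[1,19],[3,0],[13,17],[19,20],[27,18],[40,17],[48,0]]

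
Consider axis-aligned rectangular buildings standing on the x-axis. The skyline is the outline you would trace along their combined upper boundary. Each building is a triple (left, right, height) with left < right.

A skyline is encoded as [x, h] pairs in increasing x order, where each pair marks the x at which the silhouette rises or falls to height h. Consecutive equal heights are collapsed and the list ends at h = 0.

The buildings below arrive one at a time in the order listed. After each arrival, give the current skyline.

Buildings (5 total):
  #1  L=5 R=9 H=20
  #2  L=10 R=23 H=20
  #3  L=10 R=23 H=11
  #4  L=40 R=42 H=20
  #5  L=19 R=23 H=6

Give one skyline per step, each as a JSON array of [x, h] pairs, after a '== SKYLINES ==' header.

== SKYLINES ==
[[5,20],[9,0]]
[[5,20],[9,0],[10,20],[23,0]]
[[5,20],[9,0],[10,20],[23,0]]
[[5,20],[9,0],[10,20],[23,0],[40,20],[42,0]]
[[5,20],[9,0],[10,20],[23,0],[40,20],[42,0]]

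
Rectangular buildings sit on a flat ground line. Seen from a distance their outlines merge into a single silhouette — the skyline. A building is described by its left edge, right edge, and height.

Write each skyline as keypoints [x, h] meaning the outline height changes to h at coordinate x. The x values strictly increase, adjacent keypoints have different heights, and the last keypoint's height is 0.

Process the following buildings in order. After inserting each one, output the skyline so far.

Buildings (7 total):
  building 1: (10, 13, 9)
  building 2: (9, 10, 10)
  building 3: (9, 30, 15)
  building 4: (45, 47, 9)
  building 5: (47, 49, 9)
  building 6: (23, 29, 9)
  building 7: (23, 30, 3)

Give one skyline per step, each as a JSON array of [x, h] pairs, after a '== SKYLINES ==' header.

== SKYLINES ==
[[10,9],[13,0]]
[[9,10],[10,9],[13,0]]
[[9,15],[30,0]]
[[9,15],[30,0],[45,9],[47,0]]
[[9,15],[30,0],[45,9],[49,0]]
[[9,15],[30,0],[45,9],[49,0]]
[[9,15],[30,0],[45,9],[49,0]]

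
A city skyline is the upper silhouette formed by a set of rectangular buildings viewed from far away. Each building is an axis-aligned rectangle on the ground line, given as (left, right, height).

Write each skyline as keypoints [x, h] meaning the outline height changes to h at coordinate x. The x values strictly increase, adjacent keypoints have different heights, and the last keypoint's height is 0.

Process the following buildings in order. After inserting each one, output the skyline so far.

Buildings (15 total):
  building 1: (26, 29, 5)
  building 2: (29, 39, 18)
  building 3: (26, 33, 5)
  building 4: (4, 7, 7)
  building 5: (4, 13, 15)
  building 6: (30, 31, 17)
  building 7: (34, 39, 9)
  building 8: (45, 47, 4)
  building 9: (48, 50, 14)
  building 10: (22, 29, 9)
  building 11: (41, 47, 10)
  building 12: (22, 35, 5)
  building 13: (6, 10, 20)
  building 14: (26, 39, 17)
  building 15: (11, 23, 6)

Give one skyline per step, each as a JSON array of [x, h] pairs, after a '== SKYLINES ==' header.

== SKYLINES ==
[[26,5],[29,0]]
[[26,5],[29,18],[39,0]]
[[26,5],[29,18],[39,0]]
[[4,7],[7,0],[26,5],[29,18],[39,0]]
[[4,15],[13,0],[26,5],[29,18],[39,0]]
[[4,15],[13,0],[26,5],[29,18],[39,0]]
[[4,15],[13,0],[26,5],[29,18],[39,0]]
[[4,15],[13,0],[26,5],[29,18],[39,0],[45,4],[47,0]]
[[4,15],[13,0],[26,5],[29,18],[39,0],[45,4],[47,0],[48,14],[50,0]]
[[4,15],[13,0],[22,9],[29,18],[39,0],[45,4],[47,0],[48,14],[50,0]]
[[4,15],[13,0],[22,9],[29,18],[39,0],[41,10],[47,0],[48,14],[50,0]]
[[4,15],[13,0],[22,9],[29,18],[39,0],[41,10],[47,0],[48,14],[50,0]]
[[4,15],[6,20],[10,15],[13,0],[22,9],[29,18],[39,0],[41,10],[47,0],[48,14],[50,0]]
[[4,15],[6,20],[10,15],[13,0],[22,9],[26,17],[29,18],[39,0],[41,10],[47,0],[48,14],[50,0]]
[[4,15],[6,20],[10,15],[13,6],[22,9],[26,17],[29,18],[39,0],[41,10],[47,0],[48,14],[50,0]]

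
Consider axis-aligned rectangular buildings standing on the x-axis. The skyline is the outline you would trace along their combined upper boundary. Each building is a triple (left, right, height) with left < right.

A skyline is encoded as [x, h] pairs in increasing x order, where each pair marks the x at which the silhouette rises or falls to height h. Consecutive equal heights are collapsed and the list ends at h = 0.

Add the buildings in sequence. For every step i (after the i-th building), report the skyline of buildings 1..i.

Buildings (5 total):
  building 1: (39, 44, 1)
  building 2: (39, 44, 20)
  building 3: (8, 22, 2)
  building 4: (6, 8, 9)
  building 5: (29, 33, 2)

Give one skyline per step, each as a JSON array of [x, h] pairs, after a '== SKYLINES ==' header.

== SKYLINES ==
[[39,1],[44,0]]
[[39,20],[44,0]]
[[8,2],[22,0],[39,20],[44,0]]
[[6,9],[8,2],[22,0],[39,20],[44,0]]
[[6,9],[8,2],[22,0],[29,2],[33,0],[39,20],[44,0]]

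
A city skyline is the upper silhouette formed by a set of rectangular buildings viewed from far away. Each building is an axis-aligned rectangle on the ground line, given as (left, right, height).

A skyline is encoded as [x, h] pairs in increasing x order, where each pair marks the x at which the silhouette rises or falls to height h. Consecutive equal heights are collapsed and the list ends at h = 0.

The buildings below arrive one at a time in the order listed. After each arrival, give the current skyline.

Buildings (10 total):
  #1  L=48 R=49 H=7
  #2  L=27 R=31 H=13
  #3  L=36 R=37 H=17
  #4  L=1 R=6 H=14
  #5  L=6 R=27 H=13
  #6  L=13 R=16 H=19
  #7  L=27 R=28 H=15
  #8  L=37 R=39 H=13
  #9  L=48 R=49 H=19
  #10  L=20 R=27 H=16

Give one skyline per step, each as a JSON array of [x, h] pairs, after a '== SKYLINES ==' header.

== SKYLINES ==
[[48,7],[49,0]]
[[27,13],[31,0],[48,7],[49,0]]
[[27,13],[31,0],[36,17],[37,0],[48,7],[49,0]]
[[1,14],[6,0],[27,13],[31,0],[36,17],[37,0],[48,7],[49,0]]
[[1,14],[6,13],[31,0],[36,17],[37,0],[48,7],[49,0]]
[[1,14],[6,13],[13,19],[16,13],[31,0],[36,17],[37,0],[48,7],[49,0]]
[[1,14],[6,13],[13,19],[16,13],[27,15],[28,13],[31,0],[36,17],[37,0],[48,7],[49,0]]
[[1,14],[6,13],[13,19],[16,13],[27,15],[28,13],[31,0],[36,17],[37,13],[39,0],[48,7],[49,0]]
[[1,14],[6,13],[13,19],[16,13],[27,15],[28,13],[31,0],[36,17],[37,13],[39,0],[48,19],[49,0]]
[[1,14],[6,13],[13,19],[16,13],[20,16],[27,15],[28,13],[31,0],[36,17],[37,13],[39,0],[48,19],[49,0]]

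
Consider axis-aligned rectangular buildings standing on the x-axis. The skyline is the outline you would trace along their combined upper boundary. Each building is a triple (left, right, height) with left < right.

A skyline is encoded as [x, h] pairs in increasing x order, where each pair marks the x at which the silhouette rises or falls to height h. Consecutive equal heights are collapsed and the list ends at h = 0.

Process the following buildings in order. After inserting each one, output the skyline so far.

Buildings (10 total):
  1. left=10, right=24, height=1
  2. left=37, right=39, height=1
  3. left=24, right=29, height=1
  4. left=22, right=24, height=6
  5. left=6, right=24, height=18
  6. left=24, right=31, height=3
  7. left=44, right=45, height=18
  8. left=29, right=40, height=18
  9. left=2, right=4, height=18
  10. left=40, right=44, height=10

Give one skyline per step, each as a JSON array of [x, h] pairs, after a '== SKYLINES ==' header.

== SKYLINES ==
[[10,1],[24,0]]
[[10,1],[24,0],[37,1],[39,0]]
[[10,1],[29,0],[37,1],[39,0]]
[[10,1],[22,6],[24,1],[29,0],[37,1],[39,0]]
[[6,18],[24,1],[29,0],[37,1],[39,0]]
[[6,18],[24,3],[31,0],[37,1],[39,0]]
[[6,18],[24,3],[31,0],[37,1],[39,0],[44,18],[45,0]]
[[6,18],[24,3],[29,18],[40,0],[44,18],[45,0]]
[[2,18],[4,0],[6,18],[24,3],[29,18],[40,0],[44,18],[45,0]]
[[2,18],[4,0],[6,18],[24,3],[29,18],[40,10],[44,18],[45,0]]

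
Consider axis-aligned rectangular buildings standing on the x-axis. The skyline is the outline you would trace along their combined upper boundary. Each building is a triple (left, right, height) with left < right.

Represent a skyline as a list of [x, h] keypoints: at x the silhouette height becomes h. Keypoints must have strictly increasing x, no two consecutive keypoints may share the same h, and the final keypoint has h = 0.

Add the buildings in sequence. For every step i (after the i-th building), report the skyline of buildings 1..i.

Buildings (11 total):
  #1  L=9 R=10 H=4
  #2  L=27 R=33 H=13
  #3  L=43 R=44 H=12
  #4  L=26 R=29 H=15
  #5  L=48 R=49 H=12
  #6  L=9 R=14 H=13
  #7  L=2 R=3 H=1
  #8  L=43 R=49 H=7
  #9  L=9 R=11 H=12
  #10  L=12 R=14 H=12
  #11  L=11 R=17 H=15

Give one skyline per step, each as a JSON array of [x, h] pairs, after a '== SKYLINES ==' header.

== SKYLINES ==
[[9,4],[10,0]]
[[9,4],[10,0],[27,13],[33,0]]
[[9,4],[10,0],[27,13],[33,0],[43,12],[44,0]]
[[9,4],[10,0],[26,15],[29,13],[33,0],[43,12],[44,0]]
[[9,4],[10,0],[26,15],[29,13],[33,0],[43,12],[44,0],[48,12],[49,0]]
[[9,13],[14,0],[26,15],[29,13],[33,0],[43,12],[44,0],[48,12],[49,0]]
[[2,1],[3,0],[9,13],[14,0],[26,15],[29,13],[33,0],[43,12],[44,0],[48,12],[49,0]]
[[2,1],[3,0],[9,13],[14,0],[26,15],[29,13],[33,0],[43,12],[44,7],[48,12],[49,0]]
[[2,1],[3,0],[9,13],[14,0],[26,15],[29,13],[33,0],[43,12],[44,7],[48,12],[49,0]]
[[2,1],[3,0],[9,13],[14,0],[26,15],[29,13],[33,0],[43,12],[44,7],[48,12],[49,0]]
[[2,1],[3,0],[9,13],[11,15],[17,0],[26,15],[29,13],[33,0],[43,12],[44,7],[48,12],[49,0]]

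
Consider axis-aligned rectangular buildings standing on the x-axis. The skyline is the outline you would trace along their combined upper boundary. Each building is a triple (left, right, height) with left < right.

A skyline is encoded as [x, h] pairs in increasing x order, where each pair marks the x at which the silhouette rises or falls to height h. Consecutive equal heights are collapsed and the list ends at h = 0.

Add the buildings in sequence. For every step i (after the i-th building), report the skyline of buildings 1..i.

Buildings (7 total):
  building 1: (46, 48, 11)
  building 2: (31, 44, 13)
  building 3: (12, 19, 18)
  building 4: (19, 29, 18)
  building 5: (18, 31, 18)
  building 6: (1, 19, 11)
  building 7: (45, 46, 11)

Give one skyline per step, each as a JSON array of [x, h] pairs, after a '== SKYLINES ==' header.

== SKYLINES ==
[[46,11],[48,0]]
[[31,13],[44,0],[46,11],[48,0]]
[[12,18],[19,0],[31,13],[44,0],[46,11],[48,0]]
[[12,18],[29,0],[31,13],[44,0],[46,11],[48,0]]
[[12,18],[31,13],[44,0],[46,11],[48,0]]
[[1,11],[12,18],[31,13],[44,0],[46,11],[48,0]]
[[1,11],[12,18],[31,13],[44,0],[45,11],[48,0]]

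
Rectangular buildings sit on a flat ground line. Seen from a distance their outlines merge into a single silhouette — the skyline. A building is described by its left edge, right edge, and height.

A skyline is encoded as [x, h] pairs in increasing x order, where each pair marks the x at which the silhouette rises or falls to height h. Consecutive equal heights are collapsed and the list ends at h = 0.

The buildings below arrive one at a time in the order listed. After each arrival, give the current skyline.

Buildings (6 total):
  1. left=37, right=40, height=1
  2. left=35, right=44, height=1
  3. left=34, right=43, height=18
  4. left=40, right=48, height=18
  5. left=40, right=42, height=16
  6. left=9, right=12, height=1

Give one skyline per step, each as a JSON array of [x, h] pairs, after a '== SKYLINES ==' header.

== SKYLINES ==
[[37,1],[40,0]]
[[35,1],[44,0]]
[[34,18],[43,1],[44,0]]
[[34,18],[48,0]]
[[34,18],[48,0]]
[[9,1],[12,0],[34,18],[48,0]]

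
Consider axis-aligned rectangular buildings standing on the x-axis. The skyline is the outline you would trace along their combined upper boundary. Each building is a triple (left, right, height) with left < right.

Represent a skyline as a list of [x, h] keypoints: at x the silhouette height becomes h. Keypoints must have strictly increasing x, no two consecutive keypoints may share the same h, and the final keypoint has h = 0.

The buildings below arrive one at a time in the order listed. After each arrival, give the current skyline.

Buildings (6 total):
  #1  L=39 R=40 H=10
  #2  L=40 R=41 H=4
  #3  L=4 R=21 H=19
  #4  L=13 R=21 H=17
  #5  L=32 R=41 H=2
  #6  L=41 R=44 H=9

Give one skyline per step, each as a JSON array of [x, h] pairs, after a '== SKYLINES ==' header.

== SKYLINES ==
[[39,10],[40,0]]
[[39,10],[40,4],[41,0]]
[[4,19],[21,0],[39,10],[40,4],[41,0]]
[[4,19],[21,0],[39,10],[40,4],[41,0]]
[[4,19],[21,0],[32,2],[39,10],[40,4],[41,0]]
[[4,19],[21,0],[32,2],[39,10],[40,4],[41,9],[44,0]]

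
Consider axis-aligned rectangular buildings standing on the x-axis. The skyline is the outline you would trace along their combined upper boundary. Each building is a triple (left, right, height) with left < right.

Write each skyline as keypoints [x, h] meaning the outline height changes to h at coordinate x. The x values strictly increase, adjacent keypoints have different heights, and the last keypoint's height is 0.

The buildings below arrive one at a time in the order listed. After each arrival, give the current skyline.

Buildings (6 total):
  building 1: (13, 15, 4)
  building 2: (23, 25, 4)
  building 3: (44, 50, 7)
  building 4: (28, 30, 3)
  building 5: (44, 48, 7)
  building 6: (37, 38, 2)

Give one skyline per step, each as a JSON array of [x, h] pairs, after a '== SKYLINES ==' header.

== SKYLINES ==
[[13,4],[15,0]]
[[13,4],[15,0],[23,4],[25,0]]
[[13,4],[15,0],[23,4],[25,0],[44,7],[50,0]]
[[13,4],[15,0],[23,4],[25,0],[28,3],[30,0],[44,7],[50,0]]
[[13,4],[15,0],[23,4],[25,0],[28,3],[30,0],[44,7],[50,0]]
[[13,4],[15,0],[23,4],[25,0],[28,3],[30,0],[37,2],[38,0],[44,7],[50,0]]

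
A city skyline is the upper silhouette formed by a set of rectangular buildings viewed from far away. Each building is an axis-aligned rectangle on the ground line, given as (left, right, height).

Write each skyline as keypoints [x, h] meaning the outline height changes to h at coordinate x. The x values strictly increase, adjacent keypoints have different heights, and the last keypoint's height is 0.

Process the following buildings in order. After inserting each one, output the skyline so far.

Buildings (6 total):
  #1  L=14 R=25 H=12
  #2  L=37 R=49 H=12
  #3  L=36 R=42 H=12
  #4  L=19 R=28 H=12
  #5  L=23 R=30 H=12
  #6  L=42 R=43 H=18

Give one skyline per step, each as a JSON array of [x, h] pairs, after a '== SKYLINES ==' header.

== SKYLINES ==
[[14,12],[25,0]]
[[14,12],[25,0],[37,12],[49,0]]
[[14,12],[25,0],[36,12],[49,0]]
[[14,12],[28,0],[36,12],[49,0]]
[[14,12],[30,0],[36,12],[49,0]]
[[14,12],[30,0],[36,12],[42,18],[43,12],[49,0]]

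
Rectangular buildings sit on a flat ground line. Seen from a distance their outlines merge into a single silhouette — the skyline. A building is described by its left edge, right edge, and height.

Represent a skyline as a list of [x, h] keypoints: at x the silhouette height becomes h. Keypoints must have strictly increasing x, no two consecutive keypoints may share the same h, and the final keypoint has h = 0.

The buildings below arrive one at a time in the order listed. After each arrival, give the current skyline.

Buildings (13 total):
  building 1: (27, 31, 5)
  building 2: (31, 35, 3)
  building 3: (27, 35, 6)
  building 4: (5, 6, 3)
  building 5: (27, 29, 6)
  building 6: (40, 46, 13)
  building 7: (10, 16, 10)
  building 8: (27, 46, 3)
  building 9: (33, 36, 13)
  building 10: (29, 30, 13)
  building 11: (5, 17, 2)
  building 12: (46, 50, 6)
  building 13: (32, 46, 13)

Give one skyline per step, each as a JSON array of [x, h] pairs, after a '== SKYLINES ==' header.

== SKYLINES ==
[[27,5],[31,0]]
[[27,5],[31,3],[35,0]]
[[27,6],[35,0]]
[[5,3],[6,0],[27,6],[35,0]]
[[5,3],[6,0],[27,6],[35,0]]
[[5,3],[6,0],[27,6],[35,0],[40,13],[46,0]]
[[5,3],[6,0],[10,10],[16,0],[27,6],[35,0],[40,13],[46,0]]
[[5,3],[6,0],[10,10],[16,0],[27,6],[35,3],[40,13],[46,0]]
[[5,3],[6,0],[10,10],[16,0],[27,6],[33,13],[36,3],[40,13],[46,0]]
[[5,3],[6,0],[10,10],[16,0],[27,6],[29,13],[30,6],[33,13],[36,3],[40,13],[46,0]]
[[5,3],[6,2],[10,10],[16,2],[17,0],[27,6],[29,13],[30,6],[33,13],[36,3],[40,13],[46,0]]
[[5,3],[6,2],[10,10],[16,2],[17,0],[27,6],[29,13],[30,6],[33,13],[36,3],[40,13],[46,6],[50,0]]
[[5,3],[6,2],[10,10],[16,2],[17,0],[27,6],[29,13],[30,6],[32,13],[46,6],[50,0]]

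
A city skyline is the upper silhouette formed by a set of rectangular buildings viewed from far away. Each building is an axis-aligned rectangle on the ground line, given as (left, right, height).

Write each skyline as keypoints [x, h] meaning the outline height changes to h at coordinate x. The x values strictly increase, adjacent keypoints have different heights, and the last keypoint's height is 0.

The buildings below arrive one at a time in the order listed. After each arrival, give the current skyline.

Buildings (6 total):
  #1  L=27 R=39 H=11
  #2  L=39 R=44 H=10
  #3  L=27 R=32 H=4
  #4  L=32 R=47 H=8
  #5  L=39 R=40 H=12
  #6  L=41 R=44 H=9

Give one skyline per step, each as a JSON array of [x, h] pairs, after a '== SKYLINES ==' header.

== SKYLINES ==
[[27,11],[39,0]]
[[27,11],[39,10],[44,0]]
[[27,11],[39,10],[44,0]]
[[27,11],[39,10],[44,8],[47,0]]
[[27,11],[39,12],[40,10],[44,8],[47,0]]
[[27,11],[39,12],[40,10],[44,8],[47,0]]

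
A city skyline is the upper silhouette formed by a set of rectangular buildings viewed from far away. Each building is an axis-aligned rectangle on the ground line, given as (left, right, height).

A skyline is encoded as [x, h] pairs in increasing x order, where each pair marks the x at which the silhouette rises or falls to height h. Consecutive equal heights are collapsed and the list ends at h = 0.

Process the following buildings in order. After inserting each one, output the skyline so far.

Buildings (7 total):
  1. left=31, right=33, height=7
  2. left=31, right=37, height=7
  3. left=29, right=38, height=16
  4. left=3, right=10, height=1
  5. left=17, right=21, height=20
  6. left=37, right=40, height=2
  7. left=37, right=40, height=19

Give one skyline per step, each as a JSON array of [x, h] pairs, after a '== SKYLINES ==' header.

== SKYLINES ==
[[31,7],[33,0]]
[[31,7],[37,0]]
[[29,16],[38,0]]
[[3,1],[10,0],[29,16],[38,0]]
[[3,1],[10,0],[17,20],[21,0],[29,16],[38,0]]
[[3,1],[10,0],[17,20],[21,0],[29,16],[38,2],[40,0]]
[[3,1],[10,0],[17,20],[21,0],[29,16],[37,19],[40,0]]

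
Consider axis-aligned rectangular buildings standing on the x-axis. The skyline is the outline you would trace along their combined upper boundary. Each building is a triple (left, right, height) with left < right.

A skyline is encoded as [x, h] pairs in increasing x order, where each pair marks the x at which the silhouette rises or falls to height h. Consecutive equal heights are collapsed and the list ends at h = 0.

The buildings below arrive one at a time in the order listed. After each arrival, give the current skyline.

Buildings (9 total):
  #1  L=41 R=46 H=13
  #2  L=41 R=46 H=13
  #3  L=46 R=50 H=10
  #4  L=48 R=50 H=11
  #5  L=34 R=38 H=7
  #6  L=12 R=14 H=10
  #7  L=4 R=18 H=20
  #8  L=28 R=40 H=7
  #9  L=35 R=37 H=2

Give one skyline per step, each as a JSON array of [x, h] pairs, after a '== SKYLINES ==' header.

== SKYLINES ==
[[41,13],[46,0]]
[[41,13],[46,0]]
[[41,13],[46,10],[50,0]]
[[41,13],[46,10],[48,11],[50,0]]
[[34,7],[38,0],[41,13],[46,10],[48,11],[50,0]]
[[12,10],[14,0],[34,7],[38,0],[41,13],[46,10],[48,11],[50,0]]
[[4,20],[18,0],[34,7],[38,0],[41,13],[46,10],[48,11],[50,0]]
[[4,20],[18,0],[28,7],[40,0],[41,13],[46,10],[48,11],[50,0]]
[[4,20],[18,0],[28,7],[40,0],[41,13],[46,10],[48,11],[50,0]]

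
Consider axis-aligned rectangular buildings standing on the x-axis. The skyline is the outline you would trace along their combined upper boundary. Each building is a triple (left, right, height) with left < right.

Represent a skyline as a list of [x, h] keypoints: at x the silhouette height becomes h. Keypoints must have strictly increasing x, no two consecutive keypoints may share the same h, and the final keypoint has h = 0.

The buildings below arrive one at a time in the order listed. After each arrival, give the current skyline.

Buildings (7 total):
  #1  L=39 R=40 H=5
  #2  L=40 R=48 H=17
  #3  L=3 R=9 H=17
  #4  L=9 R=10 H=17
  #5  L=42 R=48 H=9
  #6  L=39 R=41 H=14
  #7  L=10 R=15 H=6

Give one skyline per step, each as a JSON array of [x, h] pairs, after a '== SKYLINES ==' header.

== SKYLINES ==
[[39,5],[40,0]]
[[39,5],[40,17],[48,0]]
[[3,17],[9,0],[39,5],[40,17],[48,0]]
[[3,17],[10,0],[39,5],[40,17],[48,0]]
[[3,17],[10,0],[39,5],[40,17],[48,0]]
[[3,17],[10,0],[39,14],[40,17],[48,0]]
[[3,17],[10,6],[15,0],[39,14],[40,17],[48,0]]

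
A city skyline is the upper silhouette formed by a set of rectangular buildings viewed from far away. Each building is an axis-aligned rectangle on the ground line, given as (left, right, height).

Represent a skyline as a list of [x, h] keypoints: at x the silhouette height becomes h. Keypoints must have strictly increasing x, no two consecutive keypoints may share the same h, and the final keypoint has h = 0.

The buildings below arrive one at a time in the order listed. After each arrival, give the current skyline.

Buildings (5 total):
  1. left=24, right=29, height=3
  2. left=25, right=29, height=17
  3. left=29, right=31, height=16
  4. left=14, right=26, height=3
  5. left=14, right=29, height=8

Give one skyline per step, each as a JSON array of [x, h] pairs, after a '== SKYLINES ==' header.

== SKYLINES ==
[[24,3],[29,0]]
[[24,3],[25,17],[29,0]]
[[24,3],[25,17],[29,16],[31,0]]
[[14,3],[25,17],[29,16],[31,0]]
[[14,8],[25,17],[29,16],[31,0]]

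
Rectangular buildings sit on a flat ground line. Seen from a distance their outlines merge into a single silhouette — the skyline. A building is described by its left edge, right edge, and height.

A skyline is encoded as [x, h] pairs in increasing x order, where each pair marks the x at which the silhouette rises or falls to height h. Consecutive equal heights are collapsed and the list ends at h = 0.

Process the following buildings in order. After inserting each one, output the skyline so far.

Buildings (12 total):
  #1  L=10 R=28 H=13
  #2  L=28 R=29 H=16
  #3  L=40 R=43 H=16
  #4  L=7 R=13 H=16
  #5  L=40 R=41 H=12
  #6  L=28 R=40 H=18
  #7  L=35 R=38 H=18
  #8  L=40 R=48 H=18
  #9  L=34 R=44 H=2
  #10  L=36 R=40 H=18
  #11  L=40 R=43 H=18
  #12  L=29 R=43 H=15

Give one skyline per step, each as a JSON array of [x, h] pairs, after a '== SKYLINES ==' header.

== SKYLINES ==
[[10,13],[28,0]]
[[10,13],[28,16],[29,0]]
[[10,13],[28,16],[29,0],[40,16],[43,0]]
[[7,16],[13,13],[28,16],[29,0],[40,16],[43,0]]
[[7,16],[13,13],[28,16],[29,0],[40,16],[43,0]]
[[7,16],[13,13],[28,18],[40,16],[43,0]]
[[7,16],[13,13],[28,18],[40,16],[43,0]]
[[7,16],[13,13],[28,18],[48,0]]
[[7,16],[13,13],[28,18],[48,0]]
[[7,16],[13,13],[28,18],[48,0]]
[[7,16],[13,13],[28,18],[48,0]]
[[7,16],[13,13],[28,18],[48,0]]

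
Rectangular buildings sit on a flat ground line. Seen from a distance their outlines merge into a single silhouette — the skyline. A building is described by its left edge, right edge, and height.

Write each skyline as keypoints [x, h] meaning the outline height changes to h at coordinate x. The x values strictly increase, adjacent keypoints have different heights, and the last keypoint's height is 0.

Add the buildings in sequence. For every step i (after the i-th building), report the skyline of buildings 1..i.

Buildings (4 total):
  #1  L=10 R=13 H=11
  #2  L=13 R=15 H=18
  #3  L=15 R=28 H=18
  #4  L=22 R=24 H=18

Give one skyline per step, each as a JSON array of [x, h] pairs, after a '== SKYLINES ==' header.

== SKYLINES ==
[[10,11],[13,0]]
[[10,11],[13,18],[15,0]]
[[10,11],[13,18],[28,0]]
[[10,11],[13,18],[28,0]]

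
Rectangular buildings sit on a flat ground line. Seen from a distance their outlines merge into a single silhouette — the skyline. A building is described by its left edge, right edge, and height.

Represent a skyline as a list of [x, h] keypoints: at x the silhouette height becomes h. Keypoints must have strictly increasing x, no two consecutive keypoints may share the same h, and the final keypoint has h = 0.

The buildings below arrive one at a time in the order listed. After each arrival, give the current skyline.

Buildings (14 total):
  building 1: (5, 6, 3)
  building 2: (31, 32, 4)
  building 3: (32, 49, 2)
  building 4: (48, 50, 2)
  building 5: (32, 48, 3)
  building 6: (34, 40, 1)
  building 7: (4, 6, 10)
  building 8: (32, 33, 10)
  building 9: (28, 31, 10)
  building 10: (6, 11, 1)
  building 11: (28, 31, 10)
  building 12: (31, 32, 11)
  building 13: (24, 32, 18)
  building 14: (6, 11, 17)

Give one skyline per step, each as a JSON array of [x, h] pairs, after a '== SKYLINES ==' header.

== SKYLINES ==
[[5,3],[6,0]]
[[5,3],[6,0],[31,4],[32,0]]
[[5,3],[6,0],[31,4],[32,2],[49,0]]
[[5,3],[6,0],[31,4],[32,2],[50,0]]
[[5,3],[6,0],[31,4],[32,3],[48,2],[50,0]]
[[5,3],[6,0],[31,4],[32,3],[48,2],[50,0]]
[[4,10],[6,0],[31,4],[32,3],[48,2],[50,0]]
[[4,10],[6,0],[31,4],[32,10],[33,3],[48,2],[50,0]]
[[4,10],[6,0],[28,10],[31,4],[32,10],[33,3],[48,2],[50,0]]
[[4,10],[6,1],[11,0],[28,10],[31,4],[32,10],[33,3],[48,2],[50,0]]
[[4,10],[6,1],[11,0],[28,10],[31,4],[32,10],[33,3],[48,2],[50,0]]
[[4,10],[6,1],[11,0],[28,10],[31,11],[32,10],[33,3],[48,2],[50,0]]
[[4,10],[6,1],[11,0],[24,18],[32,10],[33,3],[48,2],[50,0]]
[[4,10],[6,17],[11,0],[24,18],[32,10],[33,3],[48,2],[50,0]]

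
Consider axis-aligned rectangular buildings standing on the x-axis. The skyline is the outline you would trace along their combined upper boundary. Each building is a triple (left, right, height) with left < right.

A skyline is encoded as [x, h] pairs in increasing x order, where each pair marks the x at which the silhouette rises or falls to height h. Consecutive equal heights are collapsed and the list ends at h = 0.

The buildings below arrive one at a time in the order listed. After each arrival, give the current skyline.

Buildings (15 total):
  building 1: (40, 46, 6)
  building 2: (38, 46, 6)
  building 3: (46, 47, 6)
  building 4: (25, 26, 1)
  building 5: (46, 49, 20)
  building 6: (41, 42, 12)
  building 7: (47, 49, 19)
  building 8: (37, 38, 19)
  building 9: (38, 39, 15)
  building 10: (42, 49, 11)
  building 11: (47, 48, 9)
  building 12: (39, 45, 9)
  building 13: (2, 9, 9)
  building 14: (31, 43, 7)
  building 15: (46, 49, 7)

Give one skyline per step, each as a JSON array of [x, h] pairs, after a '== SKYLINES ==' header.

== SKYLINES ==
[[40,6],[46,0]]
[[38,6],[46,0]]
[[38,6],[47,0]]
[[25,1],[26,0],[38,6],[47,0]]
[[25,1],[26,0],[38,6],[46,20],[49,0]]
[[25,1],[26,0],[38,6],[41,12],[42,6],[46,20],[49,0]]
[[25,1],[26,0],[38,6],[41,12],[42,6],[46,20],[49,0]]
[[25,1],[26,0],[37,19],[38,6],[41,12],[42,6],[46,20],[49,0]]
[[25,1],[26,0],[37,19],[38,15],[39,6],[41,12],[42,6],[46,20],[49,0]]
[[25,1],[26,0],[37,19],[38,15],[39,6],[41,12],[42,11],[46,20],[49,0]]
[[25,1],[26,0],[37,19],[38,15],[39,6],[41,12],[42,11],[46,20],[49,0]]
[[25,1],[26,0],[37,19],[38,15],[39,9],[41,12],[42,11],[46,20],[49,0]]
[[2,9],[9,0],[25,1],[26,0],[37,19],[38,15],[39,9],[41,12],[42,11],[46,20],[49,0]]
[[2,9],[9,0],[25,1],[26,0],[31,7],[37,19],[38,15],[39,9],[41,12],[42,11],[46,20],[49,0]]
[[2,9],[9,0],[25,1],[26,0],[31,7],[37,19],[38,15],[39,9],[41,12],[42,11],[46,20],[49,0]]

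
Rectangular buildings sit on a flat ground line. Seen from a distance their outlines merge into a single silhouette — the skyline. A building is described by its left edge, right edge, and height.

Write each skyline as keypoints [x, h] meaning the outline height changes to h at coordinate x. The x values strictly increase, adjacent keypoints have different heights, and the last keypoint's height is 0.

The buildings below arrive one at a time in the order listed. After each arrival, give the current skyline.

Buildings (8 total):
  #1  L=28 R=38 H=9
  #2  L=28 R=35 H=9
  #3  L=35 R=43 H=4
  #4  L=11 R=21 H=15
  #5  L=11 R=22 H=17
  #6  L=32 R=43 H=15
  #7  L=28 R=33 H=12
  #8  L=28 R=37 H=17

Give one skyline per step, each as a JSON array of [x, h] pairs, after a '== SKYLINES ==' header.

== SKYLINES ==
[[28,9],[38,0]]
[[28,9],[38,0]]
[[28,9],[38,4],[43,0]]
[[11,15],[21,0],[28,9],[38,4],[43,0]]
[[11,17],[22,0],[28,9],[38,4],[43,0]]
[[11,17],[22,0],[28,9],[32,15],[43,0]]
[[11,17],[22,0],[28,12],[32,15],[43,0]]
[[11,17],[22,0],[28,17],[37,15],[43,0]]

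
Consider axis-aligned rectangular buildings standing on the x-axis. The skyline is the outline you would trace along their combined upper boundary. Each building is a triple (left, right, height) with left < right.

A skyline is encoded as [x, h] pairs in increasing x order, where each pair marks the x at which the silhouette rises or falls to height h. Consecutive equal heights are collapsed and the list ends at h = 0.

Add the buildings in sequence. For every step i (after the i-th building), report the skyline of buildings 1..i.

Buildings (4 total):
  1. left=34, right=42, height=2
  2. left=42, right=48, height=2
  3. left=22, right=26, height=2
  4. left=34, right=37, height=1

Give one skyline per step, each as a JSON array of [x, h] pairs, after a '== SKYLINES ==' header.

== SKYLINES ==
[[34,2],[42,0]]
[[34,2],[48,0]]
[[22,2],[26,0],[34,2],[48,0]]
[[22,2],[26,0],[34,2],[48,0]]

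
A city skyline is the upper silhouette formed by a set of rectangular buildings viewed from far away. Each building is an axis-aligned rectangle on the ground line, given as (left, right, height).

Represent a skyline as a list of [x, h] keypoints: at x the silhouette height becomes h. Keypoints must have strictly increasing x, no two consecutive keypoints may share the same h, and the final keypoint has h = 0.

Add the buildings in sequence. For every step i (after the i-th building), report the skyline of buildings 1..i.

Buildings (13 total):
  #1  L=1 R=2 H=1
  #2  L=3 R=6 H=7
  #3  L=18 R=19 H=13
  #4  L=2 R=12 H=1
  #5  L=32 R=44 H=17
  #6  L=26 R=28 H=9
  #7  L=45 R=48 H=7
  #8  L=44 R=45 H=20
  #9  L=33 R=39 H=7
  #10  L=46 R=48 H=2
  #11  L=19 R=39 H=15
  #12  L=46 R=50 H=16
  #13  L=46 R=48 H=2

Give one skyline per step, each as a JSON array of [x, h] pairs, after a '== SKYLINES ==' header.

== SKYLINES ==
[[1,1],[2,0]]
[[1,1],[2,0],[3,7],[6,0]]
[[1,1],[2,0],[3,7],[6,0],[18,13],[19,0]]
[[1,1],[3,7],[6,1],[12,0],[18,13],[19,0]]
[[1,1],[3,7],[6,1],[12,0],[18,13],[19,0],[32,17],[44,0]]
[[1,1],[3,7],[6,1],[12,0],[18,13],[19,0],[26,9],[28,0],[32,17],[44,0]]
[[1,1],[3,7],[6,1],[12,0],[18,13],[19,0],[26,9],[28,0],[32,17],[44,0],[45,7],[48,0]]
[[1,1],[3,7],[6,1],[12,0],[18,13],[19,0],[26,9],[28,0],[32,17],[44,20],[45,7],[48,0]]
[[1,1],[3,7],[6,1],[12,0],[18,13],[19,0],[26,9],[28,0],[32,17],[44,20],[45,7],[48,0]]
[[1,1],[3,7],[6,1],[12,0],[18,13],[19,0],[26,9],[28,0],[32,17],[44,20],[45,7],[48,0]]
[[1,1],[3,7],[6,1],[12,0],[18,13],[19,15],[32,17],[44,20],[45,7],[48,0]]
[[1,1],[3,7],[6,1],[12,0],[18,13],[19,15],[32,17],[44,20],[45,7],[46,16],[50,0]]
[[1,1],[3,7],[6,1],[12,0],[18,13],[19,15],[32,17],[44,20],[45,7],[46,16],[50,0]]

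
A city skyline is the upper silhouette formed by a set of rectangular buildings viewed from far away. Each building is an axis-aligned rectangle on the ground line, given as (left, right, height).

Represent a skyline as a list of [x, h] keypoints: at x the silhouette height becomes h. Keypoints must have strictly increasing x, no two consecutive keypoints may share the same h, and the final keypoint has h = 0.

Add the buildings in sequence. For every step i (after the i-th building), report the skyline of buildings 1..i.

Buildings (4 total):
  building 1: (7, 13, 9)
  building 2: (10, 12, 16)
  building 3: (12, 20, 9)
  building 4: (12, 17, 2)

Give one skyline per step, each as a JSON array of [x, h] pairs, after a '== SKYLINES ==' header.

== SKYLINES ==
[[7,9],[13,0]]
[[7,9],[10,16],[12,9],[13,0]]
[[7,9],[10,16],[12,9],[20,0]]
[[7,9],[10,16],[12,9],[20,0]]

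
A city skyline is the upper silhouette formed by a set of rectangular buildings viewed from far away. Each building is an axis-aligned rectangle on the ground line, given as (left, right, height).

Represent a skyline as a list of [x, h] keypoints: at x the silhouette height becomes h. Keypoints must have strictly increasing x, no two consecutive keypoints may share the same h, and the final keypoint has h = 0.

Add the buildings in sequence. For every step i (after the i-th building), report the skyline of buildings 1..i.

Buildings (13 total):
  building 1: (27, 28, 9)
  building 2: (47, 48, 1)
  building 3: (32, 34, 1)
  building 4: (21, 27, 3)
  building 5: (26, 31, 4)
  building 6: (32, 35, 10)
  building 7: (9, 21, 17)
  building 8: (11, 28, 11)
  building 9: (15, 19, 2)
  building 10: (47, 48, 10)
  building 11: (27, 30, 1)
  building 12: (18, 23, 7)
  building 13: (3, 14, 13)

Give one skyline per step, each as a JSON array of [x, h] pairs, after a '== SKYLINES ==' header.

== SKYLINES ==
[[27,9],[28,0]]
[[27,9],[28,0],[47,1],[48,0]]
[[27,9],[28,0],[32,1],[34,0],[47,1],[48,0]]
[[21,3],[27,9],[28,0],[32,1],[34,0],[47,1],[48,0]]
[[21,3],[26,4],[27,9],[28,4],[31,0],[32,1],[34,0],[47,1],[48,0]]
[[21,3],[26,4],[27,9],[28,4],[31,0],[32,10],[35,0],[47,1],[48,0]]
[[9,17],[21,3],[26,4],[27,9],[28,4],[31,0],[32,10],[35,0],[47,1],[48,0]]
[[9,17],[21,11],[28,4],[31,0],[32,10],[35,0],[47,1],[48,0]]
[[9,17],[21,11],[28,4],[31,0],[32,10],[35,0],[47,1],[48,0]]
[[9,17],[21,11],[28,4],[31,0],[32,10],[35,0],[47,10],[48,0]]
[[9,17],[21,11],[28,4],[31,0],[32,10],[35,0],[47,10],[48,0]]
[[9,17],[21,11],[28,4],[31,0],[32,10],[35,0],[47,10],[48,0]]
[[3,13],[9,17],[21,11],[28,4],[31,0],[32,10],[35,0],[47,10],[48,0]]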